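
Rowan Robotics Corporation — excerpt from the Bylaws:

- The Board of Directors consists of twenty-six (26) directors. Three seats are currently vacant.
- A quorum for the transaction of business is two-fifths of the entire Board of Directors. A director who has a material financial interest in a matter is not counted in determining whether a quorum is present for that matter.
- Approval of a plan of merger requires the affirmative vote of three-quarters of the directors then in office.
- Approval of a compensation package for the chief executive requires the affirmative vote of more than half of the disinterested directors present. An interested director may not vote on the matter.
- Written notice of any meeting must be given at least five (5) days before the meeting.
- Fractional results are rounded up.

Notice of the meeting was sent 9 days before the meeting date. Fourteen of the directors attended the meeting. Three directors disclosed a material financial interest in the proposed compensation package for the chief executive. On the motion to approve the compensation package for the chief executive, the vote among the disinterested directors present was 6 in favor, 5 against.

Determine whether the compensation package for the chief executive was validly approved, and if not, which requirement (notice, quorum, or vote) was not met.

Notice: 9 days given; 5 required (9 ≥ 5). Satisfied.
Quorum: 14 present, but the 3 interested directors do not count, leaving 11. Quorum is 11. Satisfied.
Vote: the compensation package for the chief executive requires a majority of the disinterested directors present (14 − 3 = 11). A majority of 11 is 6, so 6 affirmative votes are needed; 6 voted in favor. Satisfied.

Valid — all requirements satisfied.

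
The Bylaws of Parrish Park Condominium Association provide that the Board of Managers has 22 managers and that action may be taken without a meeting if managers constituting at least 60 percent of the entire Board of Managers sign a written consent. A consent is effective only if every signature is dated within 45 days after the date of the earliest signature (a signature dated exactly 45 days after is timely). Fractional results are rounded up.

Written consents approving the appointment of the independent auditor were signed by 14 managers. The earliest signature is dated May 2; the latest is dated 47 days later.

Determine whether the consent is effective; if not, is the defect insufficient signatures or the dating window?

Not effective — dating-window requirement not satisfied.

Signatures required: at least 60 percent of 22 — 3/5 of 22 = 13.20, rounded up to 14, so 14 needed; 14 signed. Sufficient.
Dating window: the latest signature is 47 days after the earliest; the limit is 45 days. Outside the window.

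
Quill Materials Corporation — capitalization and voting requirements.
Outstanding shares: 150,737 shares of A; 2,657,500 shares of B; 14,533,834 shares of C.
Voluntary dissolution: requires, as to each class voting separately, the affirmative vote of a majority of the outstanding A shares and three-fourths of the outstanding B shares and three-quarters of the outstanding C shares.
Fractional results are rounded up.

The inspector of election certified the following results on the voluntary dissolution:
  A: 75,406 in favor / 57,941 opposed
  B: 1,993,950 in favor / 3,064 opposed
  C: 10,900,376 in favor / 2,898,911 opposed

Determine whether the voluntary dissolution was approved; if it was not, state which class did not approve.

A: a majority of 150737 is 75369; 75,369 required, 75,406 in favor — approved.
B: 3/4 of 2657500 = 1993125; 1,993,125 required, 1,993,950 in favor — approved.
C: 3/4 of 14533834 = 10900375.50, rounded up to 10900376; 10,900,376 required, 10,900,376 in favor — approved.

Approved — every class gave the required vote.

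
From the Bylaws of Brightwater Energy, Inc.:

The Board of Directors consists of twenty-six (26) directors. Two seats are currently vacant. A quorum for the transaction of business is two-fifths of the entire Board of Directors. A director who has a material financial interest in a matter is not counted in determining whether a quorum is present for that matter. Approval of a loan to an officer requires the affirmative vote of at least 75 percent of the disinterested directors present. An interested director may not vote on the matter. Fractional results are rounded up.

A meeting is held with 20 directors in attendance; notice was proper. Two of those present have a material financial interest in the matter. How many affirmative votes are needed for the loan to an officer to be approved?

The loan to an officer requires three-fourths of the disinterested directors present (20 − 2 = 18).
3/4 of 18 = 13.50, rounded up to 14.

14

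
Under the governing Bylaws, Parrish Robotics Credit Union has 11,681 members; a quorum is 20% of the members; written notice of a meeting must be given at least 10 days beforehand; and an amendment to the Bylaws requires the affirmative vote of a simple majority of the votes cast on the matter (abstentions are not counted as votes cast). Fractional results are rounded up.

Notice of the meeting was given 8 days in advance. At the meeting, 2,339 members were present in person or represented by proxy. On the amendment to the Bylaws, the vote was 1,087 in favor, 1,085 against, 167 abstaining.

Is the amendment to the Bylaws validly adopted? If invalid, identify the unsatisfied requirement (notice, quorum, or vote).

Invalid — notice requirement not satisfied.

Notice: 8 days given; 10 required. Not satisfied.
Quorum: 20% of 11,681 = 2,336.20, rounded up to 2,337; 2,339 present. Satisfied.
Vote: requires a majority of the votes cast (2,339 − 167 abstaining = 2,172); a majority of 2172 is 1087, so 1,087 needed; 1,087 in favor. Satisfied.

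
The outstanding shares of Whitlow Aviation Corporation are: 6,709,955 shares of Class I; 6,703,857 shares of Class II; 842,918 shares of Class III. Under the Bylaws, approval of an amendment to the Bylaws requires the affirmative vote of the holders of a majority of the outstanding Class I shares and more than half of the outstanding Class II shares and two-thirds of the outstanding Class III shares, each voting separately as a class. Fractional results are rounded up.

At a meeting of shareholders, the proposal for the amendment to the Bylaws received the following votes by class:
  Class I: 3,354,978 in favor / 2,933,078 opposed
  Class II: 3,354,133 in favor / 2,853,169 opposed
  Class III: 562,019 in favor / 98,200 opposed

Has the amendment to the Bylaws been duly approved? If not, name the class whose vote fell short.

Class I: a majority of 6709955 is 3354978; 3,354,978 required, 3,354,978 in favor — approved.
Class II: a majority of 6703857 is 3351929; 3,351,929 required, 3,354,133 in favor — approved.
Class III: 2/3 of 842918 = 561945.33, rounded up to 561946; 561,946 required, 562,019 in favor — approved.

Approved — every class gave the required vote.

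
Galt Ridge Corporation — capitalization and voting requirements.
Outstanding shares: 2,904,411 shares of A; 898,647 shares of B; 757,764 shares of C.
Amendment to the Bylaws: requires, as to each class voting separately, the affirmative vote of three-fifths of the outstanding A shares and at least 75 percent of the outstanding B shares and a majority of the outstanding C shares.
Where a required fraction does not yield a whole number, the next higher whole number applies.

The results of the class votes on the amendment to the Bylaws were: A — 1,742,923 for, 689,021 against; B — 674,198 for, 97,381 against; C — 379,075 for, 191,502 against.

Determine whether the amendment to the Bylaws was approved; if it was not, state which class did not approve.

A: 3/5 of 2904411 = 1742646.60, rounded up to 1742647; 1,742,647 required, 1,742,923 in favor — approved.
B: 3/4 of 898647 = 673985.25, rounded up to 673986; 673,986 required, 674,198 in favor — approved.
C: a majority of 757764 is 378883; 378,883 required, 379,075 in favor — approved.

Approved — every class gave the required vote.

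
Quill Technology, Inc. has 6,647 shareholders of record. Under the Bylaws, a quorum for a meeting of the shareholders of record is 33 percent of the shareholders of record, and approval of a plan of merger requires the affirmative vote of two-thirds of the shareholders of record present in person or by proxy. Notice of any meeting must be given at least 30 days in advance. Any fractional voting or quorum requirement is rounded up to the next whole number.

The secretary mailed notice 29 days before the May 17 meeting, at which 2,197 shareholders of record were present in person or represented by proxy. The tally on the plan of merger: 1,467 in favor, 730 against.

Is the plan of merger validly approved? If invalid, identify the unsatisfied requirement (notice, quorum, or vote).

Invalid — notice requirement not satisfied.

Notice: 29 days given; 30 required. Not satisfied.
Quorum: 33% of 6,647 = 2,193.51, rounded up to 2,194; 2,197 present. Satisfied.
Vote: requires two-thirds of those present (2,197); 2/3 of 2197 = 1464.67, rounded up to 1465, so 1,465 needed; 1,467 in favor. Satisfied.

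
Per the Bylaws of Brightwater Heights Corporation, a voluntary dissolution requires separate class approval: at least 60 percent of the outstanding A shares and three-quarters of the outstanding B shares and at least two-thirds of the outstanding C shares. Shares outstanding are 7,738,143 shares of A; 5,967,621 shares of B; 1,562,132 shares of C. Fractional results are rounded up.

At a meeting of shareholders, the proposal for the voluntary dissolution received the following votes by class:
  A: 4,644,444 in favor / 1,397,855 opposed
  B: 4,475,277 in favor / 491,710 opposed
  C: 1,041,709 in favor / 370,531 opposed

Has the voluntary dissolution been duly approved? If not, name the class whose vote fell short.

A: 3/5 of 7738143 = 4642885.80, rounded up to 4642886; 4,642,886 required, 4,644,444 in favor — approved.
B: 3/4 of 5967621 = 4475715.75, rounded up to 4475716; 4,475,716 required, 4,475,277 in favor — not approved.
C: 2/3 of 1562132 = 1041421.33, rounded up to 1041422; 1,041,422 required, 1,041,709 in favor — approved.

Not approved — the B shares did not give the required vote.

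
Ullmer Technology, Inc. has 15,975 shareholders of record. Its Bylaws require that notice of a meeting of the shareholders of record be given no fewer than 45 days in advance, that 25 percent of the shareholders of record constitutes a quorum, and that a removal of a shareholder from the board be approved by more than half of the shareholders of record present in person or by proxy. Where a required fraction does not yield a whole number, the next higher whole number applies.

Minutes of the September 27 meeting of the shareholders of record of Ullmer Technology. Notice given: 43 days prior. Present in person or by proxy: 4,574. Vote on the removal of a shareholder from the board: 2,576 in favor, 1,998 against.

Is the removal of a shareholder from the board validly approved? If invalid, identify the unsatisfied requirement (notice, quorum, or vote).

Notice: 43 days given; 45 required. Not satisfied.
Quorum: 25% of 15,975 = 3,993.75, rounded up to 3,994; 4,574 present. Satisfied.
Vote: requires a majority of those present (4,574); a majority of 4574 is 2288, so 2,288 needed; 2,576 in favor. Satisfied.

Invalid — notice requirement not satisfied.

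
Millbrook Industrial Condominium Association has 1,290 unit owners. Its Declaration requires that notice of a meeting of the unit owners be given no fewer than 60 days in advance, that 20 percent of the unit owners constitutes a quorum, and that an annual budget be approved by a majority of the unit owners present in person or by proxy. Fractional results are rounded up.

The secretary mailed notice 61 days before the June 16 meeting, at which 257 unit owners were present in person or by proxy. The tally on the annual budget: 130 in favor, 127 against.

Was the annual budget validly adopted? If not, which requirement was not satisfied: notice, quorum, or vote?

Notice: 61 days given; 60 required. Satisfied.
Quorum: 20% of 1,290 = 258; 257 present. Not satisfied.
Vote: requires a majority of those present (257); a majority of 257 is 129, so 129 needed; 130 in favor. Satisfied.

Invalid — quorum requirement not satisfied.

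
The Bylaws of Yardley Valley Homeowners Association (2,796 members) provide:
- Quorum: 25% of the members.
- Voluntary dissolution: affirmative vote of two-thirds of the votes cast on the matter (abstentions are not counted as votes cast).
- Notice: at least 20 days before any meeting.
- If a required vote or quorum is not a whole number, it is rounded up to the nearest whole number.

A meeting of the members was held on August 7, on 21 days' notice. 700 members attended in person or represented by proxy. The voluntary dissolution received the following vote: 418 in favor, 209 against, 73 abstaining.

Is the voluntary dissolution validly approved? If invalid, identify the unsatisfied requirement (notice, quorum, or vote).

Notice: 21 days given; 20 required. Satisfied.
Quorum: 25% of 2,796 = 699; 700 present. Satisfied.
Vote: requires two-thirds of the votes cast (700 − 73 abstaining = 627); 2/3 of 627 = 418, so 418 needed; 418 in favor. Satisfied.

Valid — all requirements satisfied.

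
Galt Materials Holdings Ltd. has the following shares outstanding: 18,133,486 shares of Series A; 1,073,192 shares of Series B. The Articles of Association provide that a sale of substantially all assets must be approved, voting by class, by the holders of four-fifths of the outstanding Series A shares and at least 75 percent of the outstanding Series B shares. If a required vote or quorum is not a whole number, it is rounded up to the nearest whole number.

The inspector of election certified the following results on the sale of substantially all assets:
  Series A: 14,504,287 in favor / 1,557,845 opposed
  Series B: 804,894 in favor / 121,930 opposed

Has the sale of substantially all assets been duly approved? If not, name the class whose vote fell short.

Series A: 4/5 of 18133486 = 14506788.80, rounded up to 14506789; 14,506,789 required, 14,504,287 in favor — not approved.
Series B: 3/4 of 1073192 = 804894; 804,894 required, 804,894 in favor — approved.

Not approved — the Series A shares did not give the required vote.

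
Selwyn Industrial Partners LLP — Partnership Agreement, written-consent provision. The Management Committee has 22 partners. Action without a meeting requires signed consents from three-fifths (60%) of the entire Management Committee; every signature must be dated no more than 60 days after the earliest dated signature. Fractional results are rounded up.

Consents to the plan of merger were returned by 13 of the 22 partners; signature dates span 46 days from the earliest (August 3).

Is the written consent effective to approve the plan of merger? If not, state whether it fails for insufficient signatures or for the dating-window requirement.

Signatures required: three-fifths (60%) of 22 — 3/5 of 22 = 13.20, rounded up to 14, so 14 needed; 13 signed. Insufficient.
Dating window: the latest signature is 46 days after the earliest; the limit is 60 days. Within the window.

Not effective — insufficient signatures.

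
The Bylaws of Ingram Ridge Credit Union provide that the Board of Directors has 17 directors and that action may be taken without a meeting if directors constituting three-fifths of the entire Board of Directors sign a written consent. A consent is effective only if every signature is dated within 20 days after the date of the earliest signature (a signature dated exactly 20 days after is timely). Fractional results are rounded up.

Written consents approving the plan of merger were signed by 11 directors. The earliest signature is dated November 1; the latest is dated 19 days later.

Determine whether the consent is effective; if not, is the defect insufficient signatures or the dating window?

Effective — both the signature and dating-window requirements are satisfied.

Signatures required: three-fifths of 17 — 3/5 of 17 = 10.20, rounded up to 11, so 11 needed; 11 signed. Sufficient.
Dating window: the latest signature is 19 days after the earliest; the limit is 20 days. Within the window.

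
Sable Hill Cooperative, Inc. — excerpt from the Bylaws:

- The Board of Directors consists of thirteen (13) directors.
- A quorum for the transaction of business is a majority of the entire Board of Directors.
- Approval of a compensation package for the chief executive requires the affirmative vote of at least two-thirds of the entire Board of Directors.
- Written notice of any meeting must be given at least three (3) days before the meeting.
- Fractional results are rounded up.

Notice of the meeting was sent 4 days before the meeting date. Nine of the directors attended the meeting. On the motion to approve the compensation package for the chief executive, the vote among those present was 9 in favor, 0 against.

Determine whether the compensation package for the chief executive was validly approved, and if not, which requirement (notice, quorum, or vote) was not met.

Valid — all requirements satisfied.

Notice: 4 days given; 3 required (4 ≥ 3). Satisfied.
Quorum: 9 present; quorum is 7. Satisfied.
Vote: the compensation package for the chief executive requires two-thirds of the entire Board of Directors (13). 2/3 of 13 = 8.67, rounded up to 9, so 9 affirmative votes are needed; 9 voted in favor. Satisfied.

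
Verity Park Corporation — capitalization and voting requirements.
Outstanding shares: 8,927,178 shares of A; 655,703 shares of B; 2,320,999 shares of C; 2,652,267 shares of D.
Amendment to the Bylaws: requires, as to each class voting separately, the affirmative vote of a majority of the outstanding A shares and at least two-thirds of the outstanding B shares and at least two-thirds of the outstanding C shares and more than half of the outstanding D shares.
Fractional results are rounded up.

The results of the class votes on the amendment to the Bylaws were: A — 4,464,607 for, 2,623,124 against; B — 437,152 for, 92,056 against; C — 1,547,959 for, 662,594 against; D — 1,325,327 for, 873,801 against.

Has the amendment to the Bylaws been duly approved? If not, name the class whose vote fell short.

Not approved — the D shares did not give the required vote.

A: a majority of 8927178 is 4463590; 4,463,590 required, 4,464,607 in favor — approved.
B: 2/3 of 655703 = 437135.33, rounded up to 437136; 437,136 required, 437,152 in favor — approved.
C: 2/3 of 2320999 = 1547332.67, rounded up to 1547333; 1,547,333 required, 1,547,959 in favor — approved.
D: a majority of 2652267 is 1326134; 1,326,134 required, 1,325,327 in favor — not approved.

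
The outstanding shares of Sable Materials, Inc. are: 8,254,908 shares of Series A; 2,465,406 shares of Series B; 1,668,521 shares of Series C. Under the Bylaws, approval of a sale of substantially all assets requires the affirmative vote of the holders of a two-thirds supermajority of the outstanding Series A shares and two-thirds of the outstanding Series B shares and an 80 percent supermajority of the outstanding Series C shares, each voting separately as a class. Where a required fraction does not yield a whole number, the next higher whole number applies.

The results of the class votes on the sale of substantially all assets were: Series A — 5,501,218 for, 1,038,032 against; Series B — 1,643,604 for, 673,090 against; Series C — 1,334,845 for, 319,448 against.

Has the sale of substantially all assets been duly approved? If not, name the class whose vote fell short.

Series A: 2/3 of 8254908 = 5503272; 5,503,272 required, 5,501,218 in favor — not approved.
Series B: 2/3 of 2465406 = 1643604; 1,643,604 required, 1,643,604 in favor — approved.
Series C: 4/5 of 1668521 = 1334816.80, rounded up to 1334817; 1,334,817 required, 1,334,845 in favor — approved.

Not approved — the Series A shares did not give the required vote.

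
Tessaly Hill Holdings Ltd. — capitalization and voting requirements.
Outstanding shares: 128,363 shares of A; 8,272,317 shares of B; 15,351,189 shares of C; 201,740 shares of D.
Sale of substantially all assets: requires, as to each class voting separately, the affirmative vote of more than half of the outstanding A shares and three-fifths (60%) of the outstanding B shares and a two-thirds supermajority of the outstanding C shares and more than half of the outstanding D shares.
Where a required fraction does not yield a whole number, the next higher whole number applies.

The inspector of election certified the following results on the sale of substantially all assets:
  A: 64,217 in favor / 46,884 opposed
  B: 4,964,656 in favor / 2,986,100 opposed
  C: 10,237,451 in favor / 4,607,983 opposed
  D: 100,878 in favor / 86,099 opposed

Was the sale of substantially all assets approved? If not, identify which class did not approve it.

Approved — every class gave the required vote.

A: a majority of 128363 is 64182; 64,182 required, 64,217 in favor — approved.
B: 3/5 of 8272317 = 4963390.20, rounded up to 4963391; 4,963,391 required, 4,964,656 in favor — approved.
C: 2/3 of 15351189 = 10234126; 10,234,126 required, 10,237,451 in favor — approved.
D: a majority of 201740 is 100871; 100,871 required, 100,878 in favor — approved.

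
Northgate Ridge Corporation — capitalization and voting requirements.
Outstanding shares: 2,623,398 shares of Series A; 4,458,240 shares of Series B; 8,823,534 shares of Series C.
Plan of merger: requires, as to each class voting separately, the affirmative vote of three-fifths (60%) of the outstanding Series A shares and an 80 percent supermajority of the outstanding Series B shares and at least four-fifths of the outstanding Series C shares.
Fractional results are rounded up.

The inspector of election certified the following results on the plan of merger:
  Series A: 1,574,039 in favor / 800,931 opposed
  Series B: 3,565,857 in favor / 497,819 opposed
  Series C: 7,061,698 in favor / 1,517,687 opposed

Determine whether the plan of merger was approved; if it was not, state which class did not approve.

Series A: 3/5 of 2623398 = 1574038.80, rounded up to 1574039; 1,574,039 required, 1,574,039 in favor — approved.
Series B: 4/5 of 4458240 = 3566592; 3,566,592 required, 3,565,857 in favor — not approved.
Series C: 4/5 of 8823534 = 7058827.20, rounded up to 7058828; 7,058,828 required, 7,061,698 in favor — approved.

Not approved — the Series B shares did not give the required vote.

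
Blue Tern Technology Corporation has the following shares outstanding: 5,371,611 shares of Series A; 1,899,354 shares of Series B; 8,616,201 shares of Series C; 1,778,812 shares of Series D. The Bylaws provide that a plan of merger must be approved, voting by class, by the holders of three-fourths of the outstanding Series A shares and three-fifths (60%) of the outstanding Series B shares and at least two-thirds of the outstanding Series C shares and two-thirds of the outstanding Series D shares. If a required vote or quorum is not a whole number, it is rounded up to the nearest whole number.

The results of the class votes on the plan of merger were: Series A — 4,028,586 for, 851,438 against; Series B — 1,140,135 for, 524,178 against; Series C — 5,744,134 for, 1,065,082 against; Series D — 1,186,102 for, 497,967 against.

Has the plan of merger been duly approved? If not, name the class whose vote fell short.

Series A: 3/4 of 5371611 = 4028708.25, rounded up to 4028709; 4,028,709 required, 4,028,586 in favor — not approved.
Series B: 3/5 of 1899354 = 1139612.40, rounded up to 1139613; 1,139,613 required, 1,140,135 in favor — approved.
Series C: 2/3 of 8616201 = 5744134; 5,744,134 required, 5,744,134 in favor — approved.
Series D: 2/3 of 1778812 = 1185874.67, rounded up to 1185875; 1,185,875 required, 1,186,102 in favor — approved.

Not approved — the Series A shares did not give the required vote.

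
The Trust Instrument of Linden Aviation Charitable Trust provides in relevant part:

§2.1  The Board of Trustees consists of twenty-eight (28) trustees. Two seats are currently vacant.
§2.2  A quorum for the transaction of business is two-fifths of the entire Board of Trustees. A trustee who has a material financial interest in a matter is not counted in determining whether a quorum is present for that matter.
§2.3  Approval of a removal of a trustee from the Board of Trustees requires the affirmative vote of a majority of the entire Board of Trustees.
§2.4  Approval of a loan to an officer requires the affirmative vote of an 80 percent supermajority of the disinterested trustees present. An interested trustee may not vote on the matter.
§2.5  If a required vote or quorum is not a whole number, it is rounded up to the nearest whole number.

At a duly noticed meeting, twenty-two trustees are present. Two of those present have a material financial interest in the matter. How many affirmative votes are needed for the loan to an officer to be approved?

The loan to an officer requires four-fifths of the disinterested trustees present (22 − 2 = 20).
4/5 of 20 = 16.

16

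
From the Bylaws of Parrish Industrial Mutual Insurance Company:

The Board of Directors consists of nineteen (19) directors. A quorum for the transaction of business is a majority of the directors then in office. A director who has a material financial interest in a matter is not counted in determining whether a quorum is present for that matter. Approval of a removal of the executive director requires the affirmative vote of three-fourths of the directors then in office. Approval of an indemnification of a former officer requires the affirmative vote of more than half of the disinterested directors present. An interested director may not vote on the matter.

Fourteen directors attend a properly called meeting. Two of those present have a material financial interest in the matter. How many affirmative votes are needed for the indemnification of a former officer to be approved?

The indemnification of a former officer requires a majority of the disinterested directors present (14 − 2 = 12).
A majority of 12 is 7.

7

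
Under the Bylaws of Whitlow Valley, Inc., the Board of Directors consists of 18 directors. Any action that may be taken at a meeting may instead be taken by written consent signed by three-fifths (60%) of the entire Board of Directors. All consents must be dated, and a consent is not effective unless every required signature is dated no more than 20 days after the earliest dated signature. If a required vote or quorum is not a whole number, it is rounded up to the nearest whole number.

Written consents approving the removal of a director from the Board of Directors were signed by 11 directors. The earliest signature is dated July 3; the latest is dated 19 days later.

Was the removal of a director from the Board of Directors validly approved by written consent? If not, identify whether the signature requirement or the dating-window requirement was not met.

Signatures required: three-fifths (60%) of 18 — 3/5 of 18 = 10.80, rounded up to 11, so 11 needed; 11 signed. Sufficient.
Dating window: the latest signature is 19 days after the earliest; the limit is 20 days. Within the window.

Effective — both the signature and dating-window requirements are satisfied.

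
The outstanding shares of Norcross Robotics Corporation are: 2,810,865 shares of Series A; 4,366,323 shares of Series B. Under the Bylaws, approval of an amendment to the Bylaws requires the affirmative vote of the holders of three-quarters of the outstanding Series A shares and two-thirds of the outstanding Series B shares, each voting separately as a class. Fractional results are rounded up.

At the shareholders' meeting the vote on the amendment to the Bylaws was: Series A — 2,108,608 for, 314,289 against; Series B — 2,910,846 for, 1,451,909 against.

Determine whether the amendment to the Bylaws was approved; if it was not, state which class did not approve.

Series A: 3/4 of 2810865 = 2108148.75, rounded up to 2108149; 2,108,149 required, 2,108,608 in favor — approved.
Series B: 2/3 of 4366323 = 2910882; 2,910,882 required, 2,910,846 in favor — not approved.

Not approved — the Series B shares did not give the required vote.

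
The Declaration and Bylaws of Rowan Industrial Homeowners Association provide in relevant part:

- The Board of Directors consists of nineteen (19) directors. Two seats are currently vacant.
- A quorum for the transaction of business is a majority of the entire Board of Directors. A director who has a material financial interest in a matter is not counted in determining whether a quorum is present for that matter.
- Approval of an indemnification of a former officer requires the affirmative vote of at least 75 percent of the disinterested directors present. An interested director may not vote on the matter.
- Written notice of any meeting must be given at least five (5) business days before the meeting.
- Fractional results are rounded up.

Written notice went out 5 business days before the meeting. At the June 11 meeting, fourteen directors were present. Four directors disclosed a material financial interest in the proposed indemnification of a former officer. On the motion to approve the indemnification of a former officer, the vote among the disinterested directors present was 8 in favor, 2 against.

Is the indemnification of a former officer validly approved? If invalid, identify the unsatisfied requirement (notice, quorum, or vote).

Notice: 5 business days given; 5 required (5 ≥ 5). Satisfied.
Quorum: 14 present, but the 4 interested directors do not count, leaving 10. Quorum is 10. Satisfied.
Vote: the indemnification of a former officer requires three-fourths of the disinterested directors present (14 − 4 = 10). 3/4 of 10 = 7.50, rounded up to 8, so 8 affirmative votes are needed; 8 voted in favor. Satisfied.

Valid — all requirements satisfied.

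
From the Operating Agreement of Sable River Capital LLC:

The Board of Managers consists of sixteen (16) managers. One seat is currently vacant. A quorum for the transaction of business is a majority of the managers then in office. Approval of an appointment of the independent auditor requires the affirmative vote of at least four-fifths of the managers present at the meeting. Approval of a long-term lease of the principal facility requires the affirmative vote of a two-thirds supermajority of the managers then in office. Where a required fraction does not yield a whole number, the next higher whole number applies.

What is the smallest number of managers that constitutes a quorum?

8

A majority of 15 is 8.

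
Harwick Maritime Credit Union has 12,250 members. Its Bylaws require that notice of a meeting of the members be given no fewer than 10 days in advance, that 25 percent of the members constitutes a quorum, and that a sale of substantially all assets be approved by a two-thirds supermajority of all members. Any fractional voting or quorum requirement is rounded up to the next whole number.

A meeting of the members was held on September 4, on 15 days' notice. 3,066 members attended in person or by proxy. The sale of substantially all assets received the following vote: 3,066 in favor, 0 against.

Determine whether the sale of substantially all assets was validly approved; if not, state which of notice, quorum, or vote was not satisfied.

Notice: 15 days given; 10 required. Satisfied.
Quorum: 25% of 12,250 = 3,062.50, rounded up to 3,063; 3,066 present. Satisfied.
Vote: requires two-thirds of all members (12,250); 2/3 of 12250 = 8166.67, rounded up to 8167, so 8,167 needed; 3,066 in favor. Not satisfied.

Invalid — vote requirement not satisfied.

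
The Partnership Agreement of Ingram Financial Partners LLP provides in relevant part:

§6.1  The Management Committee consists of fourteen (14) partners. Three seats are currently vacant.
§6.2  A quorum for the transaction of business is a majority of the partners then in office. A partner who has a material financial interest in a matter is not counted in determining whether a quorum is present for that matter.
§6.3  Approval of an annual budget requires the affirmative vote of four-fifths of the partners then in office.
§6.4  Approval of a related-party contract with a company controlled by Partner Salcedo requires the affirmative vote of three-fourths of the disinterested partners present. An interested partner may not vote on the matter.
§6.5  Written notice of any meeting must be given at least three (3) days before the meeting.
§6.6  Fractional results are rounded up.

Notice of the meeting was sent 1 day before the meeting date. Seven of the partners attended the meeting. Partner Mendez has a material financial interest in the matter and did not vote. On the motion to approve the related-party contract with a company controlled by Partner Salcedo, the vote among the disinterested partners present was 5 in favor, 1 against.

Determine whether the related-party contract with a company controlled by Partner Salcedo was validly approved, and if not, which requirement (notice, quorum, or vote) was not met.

Notice: 1 day given; 3 required (1 < 3). Not satisfied.
Quorum: 7 present, but the 1 interested partner does not count, leaving 6. Quorum is 6. Satisfied.
Vote: the related-party contract with a company controlled by Partner Salcedo requires three-fourths of the disinterested partners present (7 − 1 = 6). 3/4 of 6 = 4.50, rounded up to 5, so 5 affirmative votes are needed; 5 voted in favor. Satisfied.

Invalid — notice requirement not satisfied.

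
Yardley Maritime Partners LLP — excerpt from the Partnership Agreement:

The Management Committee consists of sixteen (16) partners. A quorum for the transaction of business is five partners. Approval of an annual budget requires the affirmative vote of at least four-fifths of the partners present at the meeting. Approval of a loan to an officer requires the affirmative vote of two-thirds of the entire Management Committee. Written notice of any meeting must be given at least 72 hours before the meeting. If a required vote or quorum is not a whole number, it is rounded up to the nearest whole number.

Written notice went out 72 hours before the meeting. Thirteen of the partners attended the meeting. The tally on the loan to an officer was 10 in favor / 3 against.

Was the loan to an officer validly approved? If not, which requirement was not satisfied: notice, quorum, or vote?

Notice: 72 hours given; 72 required (72 ≥ 72). Satisfied.
Quorum: 13 present; quorum is 5. Satisfied.
Vote: the loan to an officer requires two-thirds of the entire Management Committee (16). 2/3 of 16 = 10.67, rounded up to 11, so 11 affirmative votes are needed; 10 voted in favor. Not satisfied.

Invalid — vote requirement not satisfied.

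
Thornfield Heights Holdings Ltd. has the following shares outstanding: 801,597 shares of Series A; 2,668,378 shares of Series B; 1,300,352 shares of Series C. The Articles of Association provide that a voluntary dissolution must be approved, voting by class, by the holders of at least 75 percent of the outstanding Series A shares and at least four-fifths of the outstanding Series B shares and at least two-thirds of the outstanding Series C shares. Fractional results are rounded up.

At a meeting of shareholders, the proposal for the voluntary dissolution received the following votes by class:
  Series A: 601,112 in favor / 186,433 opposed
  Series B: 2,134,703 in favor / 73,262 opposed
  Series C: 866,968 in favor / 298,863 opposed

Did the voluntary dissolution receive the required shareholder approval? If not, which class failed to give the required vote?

Series A: 3/4 of 801597 = 601197.75, rounded up to 601198; 601,198 required, 601,112 in favor — not approved.
Series B: 4/5 of 2668378 = 2134702.40, rounded up to 2134703; 2,134,703 required, 2,134,703 in favor — approved.
Series C: 2/3 of 1300352 = 866901.33, rounded up to 866902; 866,902 required, 866,968 in favor — approved.

Not approved — the Series A shares did not give the required vote.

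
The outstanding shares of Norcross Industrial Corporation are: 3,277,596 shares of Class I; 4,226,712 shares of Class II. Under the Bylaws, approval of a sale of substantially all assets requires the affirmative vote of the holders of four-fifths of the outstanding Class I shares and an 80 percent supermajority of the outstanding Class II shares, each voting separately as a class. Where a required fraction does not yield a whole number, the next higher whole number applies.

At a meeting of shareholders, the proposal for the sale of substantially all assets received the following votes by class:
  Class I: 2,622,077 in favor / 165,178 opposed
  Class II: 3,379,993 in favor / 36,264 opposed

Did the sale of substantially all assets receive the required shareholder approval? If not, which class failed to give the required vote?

Not approved — the Class II shares did not give the required vote.

Class I: 4/5 of 3277596 = 2622076.80, rounded up to 2622077; 2,622,077 required, 2,622,077 in favor — approved.
Class II: 4/5 of 4226712 = 3381369.60, rounded up to 3381370; 3,381,370 required, 3,379,993 in favor — not approved.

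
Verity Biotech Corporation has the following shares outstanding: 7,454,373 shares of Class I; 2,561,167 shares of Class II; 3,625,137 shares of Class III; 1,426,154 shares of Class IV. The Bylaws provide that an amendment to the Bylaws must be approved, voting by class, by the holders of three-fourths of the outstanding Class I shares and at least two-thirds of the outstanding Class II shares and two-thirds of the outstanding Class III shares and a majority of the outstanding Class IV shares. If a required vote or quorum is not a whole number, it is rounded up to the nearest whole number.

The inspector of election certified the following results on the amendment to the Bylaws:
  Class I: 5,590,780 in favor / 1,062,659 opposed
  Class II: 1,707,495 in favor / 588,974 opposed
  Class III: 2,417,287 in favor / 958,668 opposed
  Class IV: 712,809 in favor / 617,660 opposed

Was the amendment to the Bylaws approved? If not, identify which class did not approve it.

Class I: 3/4 of 7454373 = 5590779.75, rounded up to 5590780; 5,590,780 required, 5,590,780 in favor — approved.
Class II: 2/3 of 2561167 = 1707444.67, rounded up to 1707445; 1,707,445 required, 1,707,495 in favor — approved.
Class III: 2/3 of 3625137 = 2416758; 2,416,758 required, 2,417,287 in favor — approved.
Class IV: a majority of 1426154 is 713078; 713,078 required, 712,809 in favor — not approved.

Not approved — the Class IV shares did not give the required vote.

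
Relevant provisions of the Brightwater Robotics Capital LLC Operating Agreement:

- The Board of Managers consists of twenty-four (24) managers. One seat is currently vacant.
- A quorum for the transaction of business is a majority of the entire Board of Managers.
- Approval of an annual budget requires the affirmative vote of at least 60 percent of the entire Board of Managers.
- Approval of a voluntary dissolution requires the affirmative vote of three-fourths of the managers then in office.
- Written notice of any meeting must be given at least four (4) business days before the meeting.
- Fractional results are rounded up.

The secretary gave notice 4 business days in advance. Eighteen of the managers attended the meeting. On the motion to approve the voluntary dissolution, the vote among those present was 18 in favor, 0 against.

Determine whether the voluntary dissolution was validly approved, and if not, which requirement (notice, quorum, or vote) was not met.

Valid — all requirements satisfied.

Notice: 4 business days given; 4 required (4 ≥ 4). Satisfied.
Quorum: 18 present; quorum is 13. Satisfied.
Vote: the voluntary dissolution requires three-fourths of the managers then in office (23). 3/4 of 23 = 17.25, rounded up to 18, so 18 affirmative votes are needed; 18 voted in favor. Satisfied.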